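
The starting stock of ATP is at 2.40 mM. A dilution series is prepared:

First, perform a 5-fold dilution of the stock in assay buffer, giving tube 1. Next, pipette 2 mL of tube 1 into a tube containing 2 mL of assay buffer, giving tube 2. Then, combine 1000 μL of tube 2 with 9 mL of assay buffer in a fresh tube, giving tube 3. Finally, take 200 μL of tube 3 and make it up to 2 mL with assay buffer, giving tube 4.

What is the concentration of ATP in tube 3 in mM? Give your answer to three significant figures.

Step 1: 5-fold → factor 5
Step 2: 2 mL + 2 mL = 4 mL total → factor 4/2 = 2
Step 3: 1000 μL + 9 mL = 10000 μL total → factor 10000/1000 = 10
Dilution factor through tube 3 = 5 × 2 × 10 = 100
[tube 3] = 2.40 mM / 100 = 0.0240 mM

0.0240 mM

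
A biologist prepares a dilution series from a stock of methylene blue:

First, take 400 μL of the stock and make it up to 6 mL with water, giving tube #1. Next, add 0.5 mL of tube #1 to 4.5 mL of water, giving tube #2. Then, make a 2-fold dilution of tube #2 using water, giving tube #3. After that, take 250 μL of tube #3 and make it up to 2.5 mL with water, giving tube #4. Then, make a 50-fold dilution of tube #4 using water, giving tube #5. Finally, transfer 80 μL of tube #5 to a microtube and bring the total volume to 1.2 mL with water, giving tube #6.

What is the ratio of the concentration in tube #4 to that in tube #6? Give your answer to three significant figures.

Step 1: 400 μL brought to 6 mL → factor 6000/400 = 15
Step 2: 0.5 mL + 4.5 mL = 5 mL total → factor 5/0.5 = 10
Step 3: 2-fold → factor 2
Step 4: 250 μL brought to 2.5 mL → factor 2500/250 = 10
Step 5: 50-fold → factor 50
Step 6: 80 μL brought to 1.2 mL → factor 1200/80 = 15
Dilution factor to tube #4 = 3000; to tube #6 = 2.25 × 10^6
[tube #4]/[tube #6] = (factor to tube #6)/(factor to tube #4) = 2.25 × 10^6/3000 = 750

750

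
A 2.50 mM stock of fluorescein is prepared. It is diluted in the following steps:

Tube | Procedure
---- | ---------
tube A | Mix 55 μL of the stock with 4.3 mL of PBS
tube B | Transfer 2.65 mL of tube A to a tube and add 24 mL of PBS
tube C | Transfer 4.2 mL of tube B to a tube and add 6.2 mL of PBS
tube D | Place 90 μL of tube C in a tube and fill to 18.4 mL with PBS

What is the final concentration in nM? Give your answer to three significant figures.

6.20 nM

Step 1: 55 μL + 4.3 mL = 4355 μL total → factor 4355/55 = 79.182
Step 2: 2.65 mL + 24 mL = 26.65 mL total → factor 26.65/2.65 = 10.057
Step 3: 4.2 mL + 6.2 mL = 10.4 mL total → factor 10.4/4.2 = 2.4762
Step 4: 90 μL brought to 18.4 mL → factor 18400/90 = 204.44
Overall dilution factor = 79.182 × 10.057 × 2.4762 × 204.44 = 4.0312 × 10^5
Final = 2.50 mM / 4.0312 × 10^5 = 6.202 × 10^-6 mM = 6.20 nM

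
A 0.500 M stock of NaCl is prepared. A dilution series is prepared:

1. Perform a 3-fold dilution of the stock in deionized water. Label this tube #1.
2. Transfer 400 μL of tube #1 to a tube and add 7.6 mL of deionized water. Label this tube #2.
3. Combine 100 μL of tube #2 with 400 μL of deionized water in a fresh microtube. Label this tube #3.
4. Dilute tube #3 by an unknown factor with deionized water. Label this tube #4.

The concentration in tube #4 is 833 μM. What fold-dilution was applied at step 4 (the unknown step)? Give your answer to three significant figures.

2.00-fold

Step 1: 3-fold → factor 3
Step 2: 400 μL + 7.6 mL = 8000 μL total → factor 8000/400 = 20
Step 3: 100 μL + 400 μL = 500 μL total → factor 500/100 = 5
Step 4: unknown factor x
Product of known-step factors = 300
Overall factor = 0.500 M / (833 μM) = 600.24
x = 600.24 / 300 = 2.00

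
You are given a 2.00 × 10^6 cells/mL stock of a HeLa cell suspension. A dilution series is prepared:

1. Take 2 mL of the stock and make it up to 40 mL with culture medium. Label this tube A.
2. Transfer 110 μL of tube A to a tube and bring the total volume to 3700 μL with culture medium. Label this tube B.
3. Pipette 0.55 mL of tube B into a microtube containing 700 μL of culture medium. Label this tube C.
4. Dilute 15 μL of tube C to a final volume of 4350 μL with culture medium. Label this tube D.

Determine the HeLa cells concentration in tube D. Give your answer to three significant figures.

4.51 cells/mL

Step 1: 2 mL brought to 40 mL → factor 40/2 = 20
Step 2: 110 μL brought to 3700 μL → factor 3700/110 = 33.636
Step 3: 0.55 mL + 700 μL = 1.25 mL total → factor 1.25/0.55 = 2.2727
Step 4: 15 μL brought to 4350 μL → factor 4350/15 = 290
Overall dilution factor = 20 × 33.636 × 2.2727 × 290 = 4.4339 × 10^5
Final = 2.00 × 10^6 cells/mL / 4.4339 × 10^5 = 4.51 cells/mL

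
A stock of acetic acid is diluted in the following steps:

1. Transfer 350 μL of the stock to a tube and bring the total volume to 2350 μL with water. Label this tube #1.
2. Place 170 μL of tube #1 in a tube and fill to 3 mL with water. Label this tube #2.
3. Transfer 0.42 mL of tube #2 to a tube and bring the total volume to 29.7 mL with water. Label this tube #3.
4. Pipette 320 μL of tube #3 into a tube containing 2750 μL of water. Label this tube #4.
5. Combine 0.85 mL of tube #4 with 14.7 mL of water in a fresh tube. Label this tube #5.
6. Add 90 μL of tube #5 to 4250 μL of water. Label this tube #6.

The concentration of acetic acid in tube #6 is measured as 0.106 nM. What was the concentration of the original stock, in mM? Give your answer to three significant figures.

7.52 mM

Step 1: 350 μL brought to 2350 μL → factor 2350/350 = 6.7143
Step 2: 170 μL brought to 3 mL → factor 3000/170 = 17.647
Step 3: 0.42 mL brought to 29.7 mL → factor 29.7/0.42 = 70.714
Step 4: 320 μL + 2750 μL = 3070 μL total → factor 3070/320 = 9.5938
Step 5: 0.85 mL + 14.7 mL = 15.55 mL total → factor 15.55/0.85 = 18.294
Step 6: 90 μL + 4250 μL = 4340 μL total → factor 4340/90 = 48.222
Overall dilution factor = 6.7143 × 17.647 × 70.714 × 9.5938 × 18.294 × 48.222 = 7.0913 × 10^7
Stock = 0.106 nM × 7.0913 × 10^7 = 7.517 × 10^6 nM = 7.52 mM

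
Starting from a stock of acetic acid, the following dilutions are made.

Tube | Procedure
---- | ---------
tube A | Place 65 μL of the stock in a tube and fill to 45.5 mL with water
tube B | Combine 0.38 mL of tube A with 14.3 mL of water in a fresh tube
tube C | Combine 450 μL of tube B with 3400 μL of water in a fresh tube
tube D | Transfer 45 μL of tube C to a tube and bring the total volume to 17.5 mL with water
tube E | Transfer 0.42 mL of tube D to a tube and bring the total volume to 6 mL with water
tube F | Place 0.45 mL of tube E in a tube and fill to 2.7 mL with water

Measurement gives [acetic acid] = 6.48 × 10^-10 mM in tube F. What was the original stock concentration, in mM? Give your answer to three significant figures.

5.00 mM

Step 1: 65 μL brought to 45.5 mL → factor 45500/65 = 700
Step 2: 0.38 mL + 14.3 mL = 14.68 mL total → factor 14.68/0.38 = 38.632
Step 3: 450 μL + 3400 μL = 3850 μL total → factor 3850/450 = 8.5556
Step 4: 45 μL brought to 17.5 mL → factor 17500/45 = 388.89
Step 5: 0.42 mL brought to 6 mL → factor 6/0.42 = 14.286
Step 6: 0.45 mL brought to 2.7 mL → factor 2.7/0.45 = 6
Overall dilution factor = 700 × 38.632 × 8.5556 × 388.89 × 14.286 × 6 = 7.712 × 10^9
Stock = 6.48 × 10^-10 mM × 7.712 × 10^9 = 5.00 mM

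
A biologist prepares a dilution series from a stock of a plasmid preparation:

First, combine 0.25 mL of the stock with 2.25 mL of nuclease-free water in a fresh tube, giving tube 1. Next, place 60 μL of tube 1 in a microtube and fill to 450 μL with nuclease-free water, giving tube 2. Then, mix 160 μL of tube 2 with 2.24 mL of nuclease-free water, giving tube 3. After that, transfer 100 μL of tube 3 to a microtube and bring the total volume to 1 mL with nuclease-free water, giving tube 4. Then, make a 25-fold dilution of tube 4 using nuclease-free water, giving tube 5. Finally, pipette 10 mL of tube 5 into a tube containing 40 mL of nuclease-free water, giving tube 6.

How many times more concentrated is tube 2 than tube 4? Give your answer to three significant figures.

Step 1: 0.25 mL + 2.25 mL = 2.5 mL total → factor 2.5/0.25 = 10
Step 2: 60 μL brought to 450 μL → factor 450/60 = 7.5
Step 3: 160 μL + 2.24 mL = 2400 μL total → factor 2400/160 = 15
Step 4: 100 μL brought to 1 mL → factor 1000/100 = 10
Dilution factor to tube 2 = 75; to tube 4 = 11250
[tube 2]/[tube 4] = (factor to tube 4)/(factor to tube 2) = 11250/75 = 150

150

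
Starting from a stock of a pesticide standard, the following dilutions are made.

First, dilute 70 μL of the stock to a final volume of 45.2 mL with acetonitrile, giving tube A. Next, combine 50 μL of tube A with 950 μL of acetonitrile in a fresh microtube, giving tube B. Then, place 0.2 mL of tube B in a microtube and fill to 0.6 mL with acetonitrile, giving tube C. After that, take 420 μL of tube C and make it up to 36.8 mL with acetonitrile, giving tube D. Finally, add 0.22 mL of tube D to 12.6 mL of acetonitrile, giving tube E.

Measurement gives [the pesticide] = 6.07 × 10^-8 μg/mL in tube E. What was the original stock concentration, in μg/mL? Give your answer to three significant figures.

12.0 μg/mL

Step 1: 70 μL brought to 45.2 mL → factor 45200/70 = 645.71
Step 2: 50 μL + 950 μL = 1000 μL total → factor 1000/50 = 20
Step 3: 0.2 mL brought to 0.6 mL → factor 0.6/0.2 = 3
Step 4: 420 μL brought to 36.8 mL → factor 36800/420 = 87.619
Step 5: 0.22 mL + 12.6 mL = 12.82 mL total → factor 12.82/0.22 = 58.273
Overall dilution factor = 645.71 × 20 × 3 × 87.619 × 58.273 = 1.9781 × 10^8
Stock = 6.07 × 10^-8 μg/mL × 1.9781 × 10^8 = 12.0 μg/mL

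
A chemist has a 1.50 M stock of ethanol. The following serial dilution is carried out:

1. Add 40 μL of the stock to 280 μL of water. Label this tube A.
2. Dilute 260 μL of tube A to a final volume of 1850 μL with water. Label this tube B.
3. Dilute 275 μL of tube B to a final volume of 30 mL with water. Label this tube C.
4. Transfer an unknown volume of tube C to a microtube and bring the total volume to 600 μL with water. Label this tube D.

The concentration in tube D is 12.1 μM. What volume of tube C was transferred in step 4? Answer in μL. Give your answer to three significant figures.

Step 1: 40 μL + 280 μL = 320 μL total → factor 320/40 = 8
Step 2: 260 μL brought to 1850 μL → factor 1850/260 = 7.1154
Step 3: 275 μL brought to 30 mL → factor 30000/275 = 109.09
Step 4: v brought to 600 μL → factor = 600 μL/v
Product of known-step factors = 6209.8
Overall factor = 1.50 M / (12.1 μM) = 1.2397 × 10^5
Step-4 factor = 1.2397 × 10^5 / 6209.8 = 19.963
v = 600 μL / 19.963 = 30.1 μL

30.1 μL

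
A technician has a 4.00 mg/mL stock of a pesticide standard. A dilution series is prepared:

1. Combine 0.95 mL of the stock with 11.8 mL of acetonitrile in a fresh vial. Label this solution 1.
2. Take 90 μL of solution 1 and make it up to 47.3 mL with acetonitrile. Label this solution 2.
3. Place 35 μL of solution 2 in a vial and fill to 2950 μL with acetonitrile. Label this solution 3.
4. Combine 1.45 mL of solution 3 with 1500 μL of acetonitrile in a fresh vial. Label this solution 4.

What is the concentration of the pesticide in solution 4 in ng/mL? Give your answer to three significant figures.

Step 1: 0.95 mL + 11.8 mL = 12.75 mL total → factor 12.75/0.95 = 13.421
Step 2: 90 μL brought to 47.3 mL → factor 47300/90 = 525.56
Step 3: 35 μL brought to 2950 μL → factor 2950/35 = 84.286
Step 4: 1.45 mL + 1500 μL = 2.95 mL total → factor 2.95/1.45 = 2.0345
Overall dilution factor = 13.421 × 525.56 × 84.286 × 2.0345 = 1.2095 × 10^6
Final = 4.00 mg/mL / 1.2095 × 10^6 = 3.307 × 10^-6 mg/mL = 3.31 ng/mL

3.31 ng/mL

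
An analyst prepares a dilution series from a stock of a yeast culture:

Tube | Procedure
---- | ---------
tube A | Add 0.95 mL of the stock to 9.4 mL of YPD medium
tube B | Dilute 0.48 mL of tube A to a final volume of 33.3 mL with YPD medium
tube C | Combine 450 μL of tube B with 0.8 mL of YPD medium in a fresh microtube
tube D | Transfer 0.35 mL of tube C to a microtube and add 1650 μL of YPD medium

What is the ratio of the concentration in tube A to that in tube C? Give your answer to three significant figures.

193

Step 1: 0.95 mL + 9.4 mL = 10.35 mL total → factor 10.35/0.95 = 10.895
Step 2: 0.48 mL brought to 33.3 mL → factor 33.3/0.48 = 69.375
Step 3: 450 μL + 0.8 mL = 1250 μL total → factor 1250/450 = 2.7778
Dilution factor to tube A = 10.895; to tube C = 2099.5
[tube A]/[tube C] = (factor to tube C)/(factor to tube A) = 2099.5/10.895 = 193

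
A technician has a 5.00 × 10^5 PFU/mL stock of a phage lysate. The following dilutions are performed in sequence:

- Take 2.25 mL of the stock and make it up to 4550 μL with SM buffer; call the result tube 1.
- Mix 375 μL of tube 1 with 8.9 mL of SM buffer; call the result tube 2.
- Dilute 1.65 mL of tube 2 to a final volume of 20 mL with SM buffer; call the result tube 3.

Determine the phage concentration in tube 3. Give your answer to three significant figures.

Step 1: 2.25 mL brought to 4550 μL → factor 4.55/2.25 = 2.0222
Step 2: 375 μL + 8.9 mL = 9275 μL total → factor 9275/375 = 24.733
Step 3: 1.65 mL brought to 20 mL → factor 20/1.65 = 12.121
Overall dilution factor = 2.0222 × 24.733 × 12.121 = 606.26
Final = 5.00 × 10^5 PFU/mL / 606.26 = 825 PFU/mL

825 PFU/mL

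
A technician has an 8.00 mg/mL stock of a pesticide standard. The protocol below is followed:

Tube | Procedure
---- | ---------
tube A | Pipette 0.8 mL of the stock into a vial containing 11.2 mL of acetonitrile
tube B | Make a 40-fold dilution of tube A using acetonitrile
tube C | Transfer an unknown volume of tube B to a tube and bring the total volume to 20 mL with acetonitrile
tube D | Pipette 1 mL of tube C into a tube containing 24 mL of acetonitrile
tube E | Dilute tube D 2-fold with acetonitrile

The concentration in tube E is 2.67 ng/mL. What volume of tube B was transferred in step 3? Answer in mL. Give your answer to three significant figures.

0.200 mL

Step 1: 0.8 mL + 11.2 mL = 12 mL total → factor 12/0.8 = 15
Step 2: 40-fold → factor 40
Step 3: v brought to 20 mL → factor = 20 mL/v
Step 4: 1 mL + 24 mL = 25 mL total → factor 25/1 = 25
Step 5: 2-fold → factor 2
Product of known-step factors = 30000
Overall factor = 8.00 mg/mL / (2.67 ng/mL) = 2.9963 × 10^6
Step-3 factor = 2.9963 × 10^6 / 30000 = 99.875
v = 20 mL / 99.875 = 0.200 mL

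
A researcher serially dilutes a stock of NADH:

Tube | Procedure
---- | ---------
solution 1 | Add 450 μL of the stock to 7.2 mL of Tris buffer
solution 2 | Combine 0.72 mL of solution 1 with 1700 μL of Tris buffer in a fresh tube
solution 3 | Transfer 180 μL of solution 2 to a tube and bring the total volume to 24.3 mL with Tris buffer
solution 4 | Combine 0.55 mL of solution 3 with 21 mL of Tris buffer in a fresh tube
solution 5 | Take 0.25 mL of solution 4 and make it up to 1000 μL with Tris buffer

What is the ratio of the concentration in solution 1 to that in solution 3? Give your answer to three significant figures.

454

Step 1: 450 μL + 7.2 mL = 7650 μL total → factor 7650/450 = 17
Step 2: 0.72 mL + 1700 μL = 2.42 mL total → factor 2.42/0.72 = 3.3611
Step 3: 180 μL brought to 24.3 mL → factor 24300/180 = 135
Dilution factor to solution 1 = 17; to solution 3 = 7713.8
[solution 1]/[solution 3] = (factor to solution 3)/(factor to solution 1) = 7713.8/17 = 454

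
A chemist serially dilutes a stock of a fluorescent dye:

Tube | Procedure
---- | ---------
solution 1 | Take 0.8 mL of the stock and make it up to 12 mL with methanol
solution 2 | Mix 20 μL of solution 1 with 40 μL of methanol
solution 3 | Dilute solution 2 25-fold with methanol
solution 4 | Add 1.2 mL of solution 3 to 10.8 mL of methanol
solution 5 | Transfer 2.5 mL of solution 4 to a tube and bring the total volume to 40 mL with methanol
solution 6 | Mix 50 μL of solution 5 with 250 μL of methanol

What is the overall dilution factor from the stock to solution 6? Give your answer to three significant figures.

Step 1: 0.8 mL brought to 12 mL → factor 12/0.8 = 15
Step 2: 20 μL + 40 μL = 60 μL total → factor 60/20 = 3
Step 3: 25-fold → factor 25
Step 4: 1.2 mL + 10.8 mL = 12 mL total → factor 12/1.2 = 10
Step 5: 2.5 mL brought to 40 mL → factor 40/2.5 = 16
Step 6: 50 μL + 250 μL = 300 μL total → factor 300/50 = 6
Overall dilution factor = 15 × 3 × 25 × 10 × 16 × 6 = 1.08 × 10^6

1.08 × 10^6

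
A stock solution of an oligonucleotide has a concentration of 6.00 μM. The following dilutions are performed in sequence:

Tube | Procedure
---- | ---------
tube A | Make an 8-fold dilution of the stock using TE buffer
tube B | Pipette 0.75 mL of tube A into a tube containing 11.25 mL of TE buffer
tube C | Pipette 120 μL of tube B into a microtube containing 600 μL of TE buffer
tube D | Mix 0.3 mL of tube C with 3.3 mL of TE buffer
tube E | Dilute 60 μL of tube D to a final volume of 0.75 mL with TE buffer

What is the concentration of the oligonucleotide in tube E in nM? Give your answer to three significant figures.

Step 1: 8-fold → factor 8
Step 2: 0.75 mL + 11.25 mL = 12 mL total → factor 12/0.75 = 16
Step 3: 120 μL + 600 μL = 720 μL total → factor 720/120 = 6
Step 4: 0.3 mL + 3.3 mL = 3.6 mL total → factor 3.6/0.3 = 12
Step 5: 60 μL brought to 0.75 mL → factor 750/60 = 12.5
Overall dilution factor = 8 × 16 × 6 × 12 × 12.5 = 1.152 × 10^5
Final = 6.00 μM / 1.152 × 10^5 = 5.208 × 10^-5 μM = 0.0521 nM

0.0521 nM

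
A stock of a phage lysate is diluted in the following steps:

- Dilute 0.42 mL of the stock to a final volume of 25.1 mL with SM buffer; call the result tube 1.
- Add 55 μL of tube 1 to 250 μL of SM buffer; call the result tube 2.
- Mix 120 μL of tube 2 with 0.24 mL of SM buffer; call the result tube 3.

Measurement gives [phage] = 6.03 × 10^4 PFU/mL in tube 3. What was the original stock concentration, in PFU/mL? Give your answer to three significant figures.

6.00 × 10^7 PFU/mL

Step 1: 0.42 mL brought to 25.1 mL → factor 25.1/0.42 = 59.762
Step 2: 55 μL + 250 μL = 305 μL total → factor 305/55 = 5.5455
Step 3: 120 μL + 0.24 mL = 360 μL total → factor 360/120 = 3
Overall dilution factor = 59.762 × 5.5455 × 3 = 994.22
Stock = 6.03 × 10^4 PFU/mL × 994.22 = 6.00 × 10^7 PFU/mL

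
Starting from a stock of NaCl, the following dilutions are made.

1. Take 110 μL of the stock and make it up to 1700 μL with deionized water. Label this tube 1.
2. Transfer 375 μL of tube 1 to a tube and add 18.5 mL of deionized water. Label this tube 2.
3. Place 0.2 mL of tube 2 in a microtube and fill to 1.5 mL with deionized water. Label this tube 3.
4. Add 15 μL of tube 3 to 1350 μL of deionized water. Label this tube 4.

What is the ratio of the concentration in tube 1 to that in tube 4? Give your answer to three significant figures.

Step 1: 110 μL brought to 1700 μL → factor 1700/110 = 15.455
Step 2: 375 μL + 18.5 mL = 18875 μL total → factor 18875/375 = 50.333
Step 3: 0.2 mL brought to 1.5 mL → factor 1.5/0.2 = 7.5
Step 4: 15 μL + 1350 μL = 1365 μL total → factor 1365/15 = 91
Dilution factor to tube 1 = 15.455; to tube 4 = 5.309 × 10^5
[tube 1]/[tube 4] = (factor to tube 4)/(factor to tube 1) = 5.309 × 10^5/15.455 = 3.44 × 10^4

3.44 × 10^4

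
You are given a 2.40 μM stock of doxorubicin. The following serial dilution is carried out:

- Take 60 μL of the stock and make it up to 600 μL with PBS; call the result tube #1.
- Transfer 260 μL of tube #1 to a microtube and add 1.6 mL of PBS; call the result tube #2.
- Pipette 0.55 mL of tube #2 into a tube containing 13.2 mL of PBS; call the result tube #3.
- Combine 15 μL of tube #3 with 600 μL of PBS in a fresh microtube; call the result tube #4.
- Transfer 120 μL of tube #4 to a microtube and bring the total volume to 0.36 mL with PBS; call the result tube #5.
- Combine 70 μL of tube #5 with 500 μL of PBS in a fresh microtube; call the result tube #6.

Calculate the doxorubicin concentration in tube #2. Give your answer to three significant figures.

0.0335 μM

Step 1: 60 μL brought to 600 μL → factor 600/60 = 10
Step 2: 260 μL + 1.6 mL = 1860 μL total → factor 1860/260 = 7.1538
Dilution factor through tube #2 = 10 × 7.1538 = 71.538
[tube #2] = 2.40 μM / 71.538 = 0.0335 μM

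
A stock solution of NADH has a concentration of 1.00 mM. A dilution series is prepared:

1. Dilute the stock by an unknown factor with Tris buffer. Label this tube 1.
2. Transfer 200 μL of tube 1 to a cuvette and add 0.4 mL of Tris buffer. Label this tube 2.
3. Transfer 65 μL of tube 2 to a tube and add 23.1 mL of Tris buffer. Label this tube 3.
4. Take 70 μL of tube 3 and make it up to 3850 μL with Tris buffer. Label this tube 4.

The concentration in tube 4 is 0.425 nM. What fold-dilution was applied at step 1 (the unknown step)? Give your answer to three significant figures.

40.0-fold

Step 1: unknown factor x
Step 2: 200 μL + 0.4 mL = 600 μL total → factor 600/200 = 3
Step 3: 65 μL + 23.1 mL = 23165 μL total → factor 23165/65 = 356.38
Step 4: 70 μL brought to 3850 μL → factor 3850/70 = 55
Product of known-step factors = 58803
Overall factor = 1.00 mM / (0.425 nM) = 2.3529 × 10^6
x = 2.3529 × 10^6 / 58803 = 40.0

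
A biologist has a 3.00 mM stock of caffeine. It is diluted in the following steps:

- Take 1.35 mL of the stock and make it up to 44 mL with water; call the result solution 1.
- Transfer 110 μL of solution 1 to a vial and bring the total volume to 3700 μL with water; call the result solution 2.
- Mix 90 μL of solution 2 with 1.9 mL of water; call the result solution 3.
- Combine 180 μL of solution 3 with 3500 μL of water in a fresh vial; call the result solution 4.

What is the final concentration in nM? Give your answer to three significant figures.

6.05 nM

Step 1: 1.35 mL brought to 44 mL → factor 44/1.35 = 32.593
Step 2: 110 μL brought to 3700 μL → factor 3700/110 = 33.636
Step 3: 90 μL + 1.9 mL = 1990 μL total → factor 1990/90 = 22.111
Step 4: 180 μL + 3500 μL = 3680 μL total → factor 3680/180 = 20.444
Overall dilution factor = 32.593 × 33.636 × 22.111 × 20.444 = 4.9558 × 10^5
Final = 3.00 mM / 4.9558 × 10^5 = 6.054 × 10^-6 mM = 6.05 nM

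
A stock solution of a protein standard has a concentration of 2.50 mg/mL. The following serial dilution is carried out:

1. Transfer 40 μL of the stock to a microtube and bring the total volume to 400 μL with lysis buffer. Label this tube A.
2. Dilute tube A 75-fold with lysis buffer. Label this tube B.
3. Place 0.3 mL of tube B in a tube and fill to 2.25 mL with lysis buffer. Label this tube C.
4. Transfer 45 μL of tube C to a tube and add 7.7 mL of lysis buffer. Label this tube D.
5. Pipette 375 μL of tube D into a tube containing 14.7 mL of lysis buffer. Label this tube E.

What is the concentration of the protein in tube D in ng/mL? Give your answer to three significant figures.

Step 1: 40 μL brought to 400 μL → factor 400/40 = 10
Step 2: 75-fold → factor 75
Step 3: 0.3 mL brought to 2.25 mL → factor 2.25/0.3 = 7.5
Step 4: 45 μL + 7.7 mL = 7745 μL total → factor 7745/45 = 172.11
Dilution factor through tube D = 10 × 75 × 7.5 × 172.11 = 9.6812 × 10^5
[tube D] = 2.50 mg/mL / 9.6812 × 10^5 = 2.582 × 10^-6 mg/mL = 2.58 ng/mL

2.58 ng/mL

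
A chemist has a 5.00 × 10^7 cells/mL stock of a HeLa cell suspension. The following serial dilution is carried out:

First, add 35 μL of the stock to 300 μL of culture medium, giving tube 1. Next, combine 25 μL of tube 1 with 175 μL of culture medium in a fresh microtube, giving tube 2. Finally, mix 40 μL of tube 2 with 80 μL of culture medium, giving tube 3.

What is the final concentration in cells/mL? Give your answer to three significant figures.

2.18 × 10^5 cells/mL

Step 1: 35 μL + 300 μL = 335 μL total → factor 335/35 = 9.5714
Step 2: 25 μL + 175 μL = 200 μL total → factor 200/25 = 8
Step 3: 40 μL + 80 μL = 120 μL total → factor 120/40 = 3
Overall dilution factor = 9.5714 × 8 × 3 = 229.71
Final = 5.00 × 10^7 cells/mL / 229.71 = 2.18 × 10^5 cells/mL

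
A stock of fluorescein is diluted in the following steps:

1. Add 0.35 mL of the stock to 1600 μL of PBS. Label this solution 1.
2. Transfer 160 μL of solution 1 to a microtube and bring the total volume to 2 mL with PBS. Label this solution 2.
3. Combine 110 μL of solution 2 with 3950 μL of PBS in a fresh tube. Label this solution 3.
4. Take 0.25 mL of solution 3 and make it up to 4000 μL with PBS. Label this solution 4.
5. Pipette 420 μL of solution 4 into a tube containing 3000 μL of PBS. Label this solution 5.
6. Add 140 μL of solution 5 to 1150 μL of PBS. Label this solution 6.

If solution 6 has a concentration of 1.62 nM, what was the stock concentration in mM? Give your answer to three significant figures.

5.00 mM

Step 1: 0.35 mL + 1600 μL = 1.95 mL total → factor 1.95/0.35 = 5.5714
Step 2: 160 μL brought to 2 mL → factor 2000/160 = 12.5
Step 3: 110 μL + 3950 μL = 4060 μL total → factor 4060/110 = 36.909
Step 4: 0.25 mL brought to 4000 μL → factor 4/0.25 = 16
Step 5: 420 μL + 3000 μL = 3420 μL total → factor 3420/420 = 8.1429
Step 6: 140 μL + 1150 μL = 1290 μL total → factor 1290/140 = 9.2143
Overall dilution factor = 5.5714 × 12.5 × 36.909 × 16 × 8.1429 × 9.2143 = 3.0858 × 10^6
Stock = 1.62 nM × 3.0858 × 10^6 = 4.999 × 10^6 nM = 5.00 mM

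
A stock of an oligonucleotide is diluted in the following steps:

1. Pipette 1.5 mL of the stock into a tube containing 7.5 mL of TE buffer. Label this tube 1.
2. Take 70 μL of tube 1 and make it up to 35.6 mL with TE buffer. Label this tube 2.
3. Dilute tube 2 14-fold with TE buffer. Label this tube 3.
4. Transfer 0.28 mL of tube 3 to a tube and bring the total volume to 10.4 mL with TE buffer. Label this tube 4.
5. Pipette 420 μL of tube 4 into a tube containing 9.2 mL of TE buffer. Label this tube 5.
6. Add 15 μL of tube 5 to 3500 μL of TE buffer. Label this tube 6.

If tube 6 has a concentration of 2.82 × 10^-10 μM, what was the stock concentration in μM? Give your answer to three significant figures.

Step 1: 1.5 mL + 7.5 mL = 9 mL total → factor 9/1.5 = 6
Step 2: 70 μL brought to 35.6 mL → factor 35600/70 = 508.57
Step 3: 14-fold → factor 14
Step 4: 0.28 mL brought to 10.4 mL → factor 10.4/0.28 = 37.143
Step 5: 420 μL + 9.2 mL = 9620 μL total → factor 9620/420 = 22.905
Step 6: 15 μL + 3500 μL = 3515 μL total → factor 3515/15 = 234.33
Overall dilution factor = 6 × 508.57 × 14 × 37.143 × 22.905 × 234.33 = 8.5166 × 10^9
Stock = 2.82 × 10^-10 μM × 8.5166 × 10^9 = 2.40 μM

2.40 μM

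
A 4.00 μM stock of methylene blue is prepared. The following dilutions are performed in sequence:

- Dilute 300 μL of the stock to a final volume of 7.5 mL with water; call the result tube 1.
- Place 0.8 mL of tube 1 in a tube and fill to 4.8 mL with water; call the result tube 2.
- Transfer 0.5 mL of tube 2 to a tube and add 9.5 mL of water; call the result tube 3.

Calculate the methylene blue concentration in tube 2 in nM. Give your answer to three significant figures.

26.7 nM

Step 1: 300 μL brought to 7.5 mL → factor 7500/300 = 25
Step 2: 0.8 mL brought to 4.8 mL → factor 4.8/0.8 = 6
Dilution factor through tube 2 = 25 × 6 = 150
[tube 2] = 4.00 μM / 150 = 0.02667 μM = 26.7 nM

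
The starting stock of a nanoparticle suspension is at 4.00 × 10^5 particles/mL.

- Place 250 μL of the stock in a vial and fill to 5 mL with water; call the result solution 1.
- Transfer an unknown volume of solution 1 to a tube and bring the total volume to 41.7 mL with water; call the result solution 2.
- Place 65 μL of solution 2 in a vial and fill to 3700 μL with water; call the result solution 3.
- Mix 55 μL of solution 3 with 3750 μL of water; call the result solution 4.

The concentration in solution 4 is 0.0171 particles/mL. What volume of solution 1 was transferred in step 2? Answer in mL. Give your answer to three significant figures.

Step 1: 250 μL brought to 5 mL → factor 5000/250 = 20
Step 2: v brought to 41.7 mL → factor = 41.7 mL/v
Step 3: 65 μL brought to 3700 μL → factor 3700/65 = 56.923
Step 4: 55 μL + 3750 μL = 3805 μL total → factor 3805/55 = 69.182
Product of known-step factors = 78761
Overall factor = 4.00 × 10^5 particles/mL / (0.0171 particles/mL) = 2.3392 × 10^7
Step-2 factor = 2.3392 × 10^7 / 78761 = 297
v = 41.7 mL / 297 = 0.140 mL

0.140 mL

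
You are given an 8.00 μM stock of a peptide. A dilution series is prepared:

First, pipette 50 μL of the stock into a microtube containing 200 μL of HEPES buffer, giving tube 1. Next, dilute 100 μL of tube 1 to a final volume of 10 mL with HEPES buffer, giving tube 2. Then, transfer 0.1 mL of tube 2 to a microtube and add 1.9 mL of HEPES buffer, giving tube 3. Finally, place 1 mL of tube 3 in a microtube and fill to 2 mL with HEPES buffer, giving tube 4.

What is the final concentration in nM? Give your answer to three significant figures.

0.400 nM

Step 1: 50 μL + 200 μL = 250 μL total → factor 250/50 = 5
Step 2: 100 μL brought to 10 mL → factor 10000/100 = 100
Step 3: 0.1 mL + 1.9 mL = 2 mL total → factor 2/0.1 = 20
Step 4: 1 mL brought to 2 mL → factor 2/1 = 2
Overall dilution factor = 5 × 100 × 20 × 2 = 20000
Final = 8.00 μM / 20000 = 0.0004000 μM = 0.400 nM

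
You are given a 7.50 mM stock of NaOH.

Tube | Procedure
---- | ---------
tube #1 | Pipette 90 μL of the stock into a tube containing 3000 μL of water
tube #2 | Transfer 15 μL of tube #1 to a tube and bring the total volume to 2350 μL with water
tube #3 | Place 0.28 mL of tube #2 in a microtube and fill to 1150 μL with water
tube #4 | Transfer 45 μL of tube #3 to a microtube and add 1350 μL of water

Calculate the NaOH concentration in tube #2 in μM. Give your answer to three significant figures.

1.39 μM

Step 1: 90 μL + 3000 μL = 3090 μL total → factor 3090/90 = 34.333
Step 2: 15 μL brought to 2350 μL → factor 2350/15 = 156.67
Dilution factor through tube #2 = 34.333 × 156.67 = 5378.9
[tube #2] = 7.50 mM / 5378.9 = 0.001394 mM = 1.39 μM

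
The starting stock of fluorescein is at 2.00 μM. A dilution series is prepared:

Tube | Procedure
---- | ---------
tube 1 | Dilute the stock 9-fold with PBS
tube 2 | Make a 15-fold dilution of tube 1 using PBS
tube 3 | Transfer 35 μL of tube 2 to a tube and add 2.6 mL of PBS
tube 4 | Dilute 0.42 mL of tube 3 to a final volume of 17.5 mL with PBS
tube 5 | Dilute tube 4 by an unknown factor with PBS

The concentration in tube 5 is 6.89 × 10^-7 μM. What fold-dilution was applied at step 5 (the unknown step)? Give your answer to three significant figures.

Step 1: 9-fold → factor 9
Step 2: 15-fold → factor 15
Step 3: 35 μL + 2.6 mL = 2635 μL total → factor 2635/35 = 75.286
Step 4: 0.42 mL brought to 17.5 mL → factor 17.5/0.42 = 41.667
Step 5: unknown factor x
Product of known-step factors = 4.2348 × 10^5
Overall factor = 2.00 μM / (6.89 × 10^-7 μM) = 2.9028 × 10^6
x = 2.9028 × 10^6 / 4.2348 × 10^5 = 6.85

6.85-fold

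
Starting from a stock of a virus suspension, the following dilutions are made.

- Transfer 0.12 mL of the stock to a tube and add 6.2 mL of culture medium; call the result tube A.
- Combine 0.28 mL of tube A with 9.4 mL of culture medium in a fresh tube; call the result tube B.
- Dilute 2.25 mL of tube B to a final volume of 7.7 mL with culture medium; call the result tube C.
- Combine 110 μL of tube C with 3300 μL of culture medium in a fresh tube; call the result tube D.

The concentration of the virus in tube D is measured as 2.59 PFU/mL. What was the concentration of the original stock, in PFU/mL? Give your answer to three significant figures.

5.00 × 10^5 PFU/mL

Step 1: 0.12 mL + 6.2 mL = 6.32 mL total → factor 6.32/0.12 = 52.667
Step 2: 0.28 mL + 9.4 mL = 9.68 mL total → factor 9.68/0.28 = 34.571
Step 3: 2.25 mL brought to 7.7 mL → factor 7.7/2.25 = 3.4222
Step 4: 110 μL + 3300 μL = 3410 μL total → factor 3410/110 = 31
Overall dilution factor = 52.667 × 34.571 × 3.4222 × 31 = 1.9316 × 10^5
Stock = 2.59 PFU/mL × 1.9316 × 10^5 = 5.00 × 10^5 PFU/mL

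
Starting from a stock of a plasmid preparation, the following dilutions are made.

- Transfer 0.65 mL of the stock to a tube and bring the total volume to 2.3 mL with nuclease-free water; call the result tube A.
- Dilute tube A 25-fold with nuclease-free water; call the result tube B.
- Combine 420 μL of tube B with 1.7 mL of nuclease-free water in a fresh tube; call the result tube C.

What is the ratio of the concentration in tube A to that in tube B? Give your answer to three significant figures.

25.0

Step 1: 0.65 mL brought to 2.3 mL → factor 2.3/0.65 = 3.5385
Step 2: 25-fold → factor 25
Dilution factor to tube A = 3.5385; to tube B = 88.462
[tube A]/[tube B] = (factor to tube B)/(factor to tube A) = 88.462/3.5385 = 25.0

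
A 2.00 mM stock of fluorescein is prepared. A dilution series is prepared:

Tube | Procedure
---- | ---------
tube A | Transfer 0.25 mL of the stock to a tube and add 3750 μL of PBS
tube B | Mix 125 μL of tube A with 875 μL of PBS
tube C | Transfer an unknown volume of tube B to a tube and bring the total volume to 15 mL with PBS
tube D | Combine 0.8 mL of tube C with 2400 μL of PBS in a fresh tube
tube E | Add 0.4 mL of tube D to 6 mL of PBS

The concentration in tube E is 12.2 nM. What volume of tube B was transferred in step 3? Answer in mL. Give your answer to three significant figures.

Step 1: 0.25 mL + 3750 μL = 4 mL total → factor 4/0.25 = 16
Step 2: 125 μL + 875 μL = 1000 μL total → factor 1000/125 = 8
Step 3: v brought to 15 mL → factor = 15 mL/v
Step 4: 0.8 mL + 2400 μL = 3.2 mL total → factor 3.2/0.8 = 4
Step 5: 0.4 mL + 6 mL = 6.4 mL total → factor 6.4/0.4 = 16
Product of known-step factors = 8192
Overall factor = 2.00 mM / (12.2 nM) = 1.6393 × 10^5
Step-3 factor = 1.6393 × 10^5 / 8192 = 20.012
v = 15 mL / 20.012 = 0.750 mL

0.750 mL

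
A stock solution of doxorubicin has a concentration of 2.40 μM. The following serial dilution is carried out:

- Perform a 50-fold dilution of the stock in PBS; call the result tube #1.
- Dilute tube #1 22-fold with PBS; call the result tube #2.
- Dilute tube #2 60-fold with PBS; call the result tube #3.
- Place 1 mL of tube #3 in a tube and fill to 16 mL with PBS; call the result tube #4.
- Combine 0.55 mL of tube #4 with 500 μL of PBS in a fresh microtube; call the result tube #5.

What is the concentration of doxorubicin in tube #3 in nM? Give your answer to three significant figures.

Step 1: 50-fold → factor 50
Step 2: 22-fold → factor 22
Step 3: 60-fold → factor 60
Dilution factor through tube #3 = 50 × 22 × 60 = 66000
[tube #3] = 2.40 μM / 66000 = 3.636 × 10^-5 μM = 0.0364 nM

0.0364 nM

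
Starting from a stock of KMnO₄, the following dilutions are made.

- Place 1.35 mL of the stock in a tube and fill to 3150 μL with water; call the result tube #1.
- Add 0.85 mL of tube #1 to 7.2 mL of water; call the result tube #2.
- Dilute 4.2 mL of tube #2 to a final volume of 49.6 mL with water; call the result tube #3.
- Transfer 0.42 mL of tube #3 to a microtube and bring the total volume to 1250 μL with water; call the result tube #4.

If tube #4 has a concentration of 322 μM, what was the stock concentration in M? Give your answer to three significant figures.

Step 1: 1.35 mL brought to 3150 μL → factor 3.15/1.35 = 2.3333
Step 2: 0.85 mL + 7.2 mL = 8.05 mL total → factor 8.05/0.85 = 9.4706
Step 3: 4.2 mL brought to 49.6 mL → factor 49.6/4.2 = 11.81
Step 4: 0.42 mL brought to 1250 μL → factor 1.25/0.42 = 2.9762
Overall dilution factor = 2.3333 × 9.4706 × 11.81 × 2.9762 = 776.69
Stock = 322 μM × 776.69 = 2.501 × 10^5 μM = 0.250 M

0.250 M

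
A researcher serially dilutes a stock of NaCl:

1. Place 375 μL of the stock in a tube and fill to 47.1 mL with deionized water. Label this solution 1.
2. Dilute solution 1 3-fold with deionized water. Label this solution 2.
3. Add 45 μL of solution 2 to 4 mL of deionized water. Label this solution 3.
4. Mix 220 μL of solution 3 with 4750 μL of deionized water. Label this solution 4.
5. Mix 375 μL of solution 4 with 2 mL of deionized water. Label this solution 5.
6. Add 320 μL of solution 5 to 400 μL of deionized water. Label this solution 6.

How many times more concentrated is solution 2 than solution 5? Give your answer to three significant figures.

1.29 × 10^4

Step 1: 375 μL brought to 47.1 mL → factor 47100/375 = 125.6
Step 2: 3-fold → factor 3
Step 3: 45 μL + 4 mL = 4045 μL total → factor 4045/45 = 89.889
Step 4: 220 μL + 4750 μL = 4970 μL total → factor 4970/220 = 22.591
Step 5: 375 μL + 2 mL = 2375 μL total → factor 2375/375 = 6.3333
Dilution factor to solution 2 = 376.8; to solution 5 = 4.846 × 10^6
[solution 2]/[solution 5] = (factor to solution 5)/(factor to solution 2) = 4.846 × 10^6/376.8 = 1.29 × 10^4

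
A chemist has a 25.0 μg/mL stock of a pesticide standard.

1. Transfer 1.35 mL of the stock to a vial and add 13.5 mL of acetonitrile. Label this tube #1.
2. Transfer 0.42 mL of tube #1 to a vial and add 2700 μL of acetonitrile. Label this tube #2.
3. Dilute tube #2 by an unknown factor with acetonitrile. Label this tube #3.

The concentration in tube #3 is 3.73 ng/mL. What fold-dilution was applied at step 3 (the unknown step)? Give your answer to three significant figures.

82.0-fold

Step 1: 1.35 mL + 13.5 mL = 14.85 mL total → factor 14.85/1.35 = 11
Step 2: 0.42 mL + 2700 μL = 3.12 mL total → factor 3.12/0.42 = 7.4286
Step 3: unknown factor x
Product of known-step factors = 81.714
Overall factor = 25.0 μg/mL / (3.73 ng/mL) = 6702.4
x = 6702.4 / 81.714 = 82.0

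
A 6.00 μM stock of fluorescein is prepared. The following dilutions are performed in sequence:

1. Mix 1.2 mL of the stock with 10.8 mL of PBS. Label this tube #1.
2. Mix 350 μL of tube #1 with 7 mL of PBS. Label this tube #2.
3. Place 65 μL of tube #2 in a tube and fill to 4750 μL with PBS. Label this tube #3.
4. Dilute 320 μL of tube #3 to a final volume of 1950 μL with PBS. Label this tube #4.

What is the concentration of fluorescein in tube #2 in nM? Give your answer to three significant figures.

28.6 nM

Step 1: 1.2 mL + 10.8 mL = 12 mL total → factor 12/1.2 = 10
Step 2: 350 μL + 7 mL = 7350 μL total → factor 7350/350 = 21
Dilution factor through tube #2 = 10 × 21 = 210
[tube #2] = 6.00 μM / 210 = 0.02857 μM = 28.6 nM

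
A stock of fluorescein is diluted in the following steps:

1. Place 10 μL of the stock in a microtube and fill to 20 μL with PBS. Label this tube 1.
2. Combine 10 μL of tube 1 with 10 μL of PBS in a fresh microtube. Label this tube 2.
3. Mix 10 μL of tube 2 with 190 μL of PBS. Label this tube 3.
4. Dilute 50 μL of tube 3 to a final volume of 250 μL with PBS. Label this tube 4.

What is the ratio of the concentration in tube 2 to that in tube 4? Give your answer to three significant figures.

100

Step 1: 10 μL brought to 20 μL → factor 20/10 = 2
Step 2: 10 μL + 10 μL = 20 μL total → factor 20/10 = 2
Step 3: 10 μL + 190 μL = 200 μL total → factor 200/10 = 20
Step 4: 50 μL brought to 250 μL → factor 250/50 = 5
Dilution factor to tube 2 = 4; to tube 4 = 400
[tube 2]/[tube 4] = (factor to tube 4)/(factor to tube 2) = 400/4 = 100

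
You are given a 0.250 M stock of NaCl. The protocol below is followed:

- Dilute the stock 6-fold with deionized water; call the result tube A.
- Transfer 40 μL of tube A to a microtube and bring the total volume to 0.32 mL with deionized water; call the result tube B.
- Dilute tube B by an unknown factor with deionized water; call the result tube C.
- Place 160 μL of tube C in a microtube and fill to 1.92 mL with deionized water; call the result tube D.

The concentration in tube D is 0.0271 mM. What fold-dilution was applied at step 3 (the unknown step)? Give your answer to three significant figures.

16.0-fold

Step 1: 6-fold → factor 6
Step 2: 40 μL brought to 0.32 mL → factor 320/40 = 8
Step 3: unknown factor x
Step 4: 160 μL brought to 1.92 mL → factor 1920/160 = 12
Product of known-step factors = 576
Overall factor = 0.250 M / (0.0271 mM) = 9225.1
x = 9225.1 / 576 = 16.0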